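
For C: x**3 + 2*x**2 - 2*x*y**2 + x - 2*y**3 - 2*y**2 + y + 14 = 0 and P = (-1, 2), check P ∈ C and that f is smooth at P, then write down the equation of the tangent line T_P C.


Tangent line at P: -8*x - 23*y + 38 = 0.

Step 1: f(-1, 2) = 0, so P lies on C.
Step 2: partial derivatives
  f_x(x, y) = 3*x**2 + 4*x - 2*y**2 + 1, f_y(x, y) = -4*x*y - 6*y**2 - 4*y + 1.
  f_x(P) = -8, f_y(P) = -23 (gradient nonzero, so P is smooth).
Step 3: tangent line at P: -8·(x − -1) + -23·(y − 2) = 0.
Expanding: -8*x - 23*y + 38 = 0.


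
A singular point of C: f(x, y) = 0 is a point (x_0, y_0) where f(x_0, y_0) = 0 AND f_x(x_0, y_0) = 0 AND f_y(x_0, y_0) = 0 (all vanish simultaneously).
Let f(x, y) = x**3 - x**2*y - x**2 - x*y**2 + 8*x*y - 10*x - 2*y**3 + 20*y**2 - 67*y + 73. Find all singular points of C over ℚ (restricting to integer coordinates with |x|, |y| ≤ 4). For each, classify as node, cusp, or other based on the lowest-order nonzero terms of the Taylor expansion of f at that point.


Singular points: {(1, 3)}; classification: node.

Compute partial derivatives:
  f_x = 3*x**2 - 2*x*y - 2*x - y**2 + 8*y - 10.
  f_y = -x**2 - 2*x*y + 8*x - 6*y**2 + 40*y - 67.
Scan x_0 ∈ {−4, ..., 4}. For each x_0, f_y(x_0, y) is a polynomial in y; find its integer roots y ∈ {−4, ..., 4}, then test f_x and f at those candidates.
  x = -4: f_y(-4, y) = -6*y**2 + 48*y - 115; no integer root y with |y| ≤ 4.
  x = -3: f_y(-3, y) = -6*y**2 + 46*y - 100; no integer root y with |y| ≤ 4.
  x = -2: f_y(-2, y) = -6*y**2 + 44*y - 87; no integer root y with |y| ≤ 4.
  x = -1: f_y(-1, y) = -6*y**2 + 42*y - 76; no integer root y with |y| ≤ 4.
  x = 0: f_y(0, y) = -6*y**2 + 40*y - 67; no integer root y with |y| ≤ 4.
  x = 1: f_y(1, y) = -6*y**2 + 38*y - 60; vanishes at y ∈ {3}. (1, 3): f_x = 0, f = 0 — SINGULAR.
  x = 2: f_y(2, y) = -6*y**2 + 36*y - 55; no integer root y with |y| ≤ 4.
  x = 3: f_y(3, y) = -6*y**2 + 34*y - 52; no integer root y with |y| ≤ 4.
  x = 4: f_y(4, y) = -6*y**2 + 32*y - 51; no integer root y with |y| ≤ 4.
Only singular point on the grid: (1, 3).
Classify: substitute x = 1 + u, y = 3 + v and expand: f = u**3 - u**2*v - u**2 - u*v**2 - 2*v**3 + v**2.
No constant or linear terms (consistent with a singular point). Quadratic part: -u**2 + v**2. Cubic part: u**3 - u**2*v - u*v**2 - 2*v**3.
The quadratic part v**2 - u**2 = (v − u)(v + u) splits into two distinct linear factors, so there are two distinct tangent lines y − 3 = ±(x − 1) — this is a node (ordinary double point).
Classification: node.


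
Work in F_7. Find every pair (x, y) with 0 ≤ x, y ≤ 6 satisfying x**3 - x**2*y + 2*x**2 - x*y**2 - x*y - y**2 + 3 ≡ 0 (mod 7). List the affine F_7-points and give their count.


Affine F_7-points: {(3, 5), (3, 6), (4, 5)}; count = 3.

For each of the 49 pairs (x, y) ∈ F_7², evaluate f(x, y) mod 7. Record the zeros.
  x = 0: [0↦3, 1↦2, 2↦6, 3↦1, 4↦1, 5↦6, 6↦2]  zeros at y ∈ ∅
  x = 1: [0↦6, 1↦2, 2↦1, 3↦3, 4↦1, 5↦2, 6↦6]  zeros at y ∈ ∅
  x = 2: [0↦5, 1↦3, 2↦2, 3↦2, 4↦3, 5↦5, 6↦1]  zeros at y ∈ ∅
  x = 3: [0↦6, 1↦4, 2↦1, 3↦4, 4↦6, 5↦0, 6↦0]  zeros at y ∈ {5, 6}
  x = 4: [0↦1, 1↦4, 2↦4, 3↦1, 4↦2, 5↦0, 6↦2]  zeros at y ∈ {5}
  x = 5: [0↦3, 1↦2, 2↦3, 3↦6, 4↦4, 5↦4, 6↦6]  zeros at y ∈ ∅
  x = 6: [0↦4, 1↦4, 2↦4, 3↦4, 4↦4, 5↦4, 6↦4]  zeros at y ∈ ∅
Collecting zeros: affine points = {(3, 5), (3, 6), (4, 5)}.
Total count |C(F_7)_aff| = 3.


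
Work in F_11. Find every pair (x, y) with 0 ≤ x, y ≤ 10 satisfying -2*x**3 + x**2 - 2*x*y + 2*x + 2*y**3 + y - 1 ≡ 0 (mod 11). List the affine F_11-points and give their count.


Affine F_11-points: {(1, 0), (4, 1), (4, 5), (5, 5), (5, 7), (5, 10), (6, 0), (8, 5), (9, 1), (9, 9), (10, 0), (10, 2), (10, 9)}; count = 13.

For each of the 121 pairs (x, y) ∈ F_11², evaluate f(x, y) mod 11. Record the zeros.
  x = 0: [0↦10, 1↦2, 2↦6, 3↦1, 4↦10, 5↦1, 6↦8, 7↦10, 8↦8, 9↦3, 10↦7]  zeros at y ∈ ∅
  x = 1: [0↦0, 1↦1, 2↦3, 3↦7, 4↦3, 5↦3, 6↦8, 7↦8, 8↦4, 9↦8, 10↦10]  zeros at y ∈ {0}
  x = 2: [0↦2, 1↦1, 2↦1, 3↦3, 4↦8, 5↦6, 6↦9, 7↦7, 8↦1, 9↦3, 10↦3]  zeros at y ∈ ∅
  x = 3: [0↦4, 1↦1, 2↦10, 3↦10, 4↦2, 5↦9, 6↦10, 7↦6, 8↦9, 9↦9, 10↦7]  zeros at y ∈ ∅
  x = 4: [0↦5, 1↦0, 2↦7, 3↦5, 4↦6, 5↦0, 6↦10, 7↦4, 8↦5, 9↦3, 10↦10]  zeros at y ∈ {1, 5}
  x = 5: [0↦4, 1↦8, 2↦2, 3↦9, 4↦8, 5↦0, 6↦8, 7↦0, 8↦10, 9↦6, 10↦0]  zeros at y ∈ {5, 7, 10}
  x = 6: [0↦0, 1↦2, 2↦5, 3↦10, 4↦7, 5↦8, 6↦3, 7↦4, 8↦1, 9↦6, 10↦9]  zeros at y ∈ {0}
  x = 7: [0↦3, 1↦3, 2↦4, 3↦7, 4↦2, 5↦1, 6↦5, 7↦4, 8↦10, 9↦2, 10↦3]  zeros at y ∈ ∅
  x = 8: [0↦1, 1↦10, 2↦9, 3↦10, 4↦3, 5↦0, 6↦2, 7↦10, 8↦3, 9↦4, 10↦3]  zeros at y ∈ {5}
  x = 9: [0↦4, 1↦0, 2↦8, 3↦7, 4↦9, 5↦4, 6↦4, 7↦10, 8↦1, 9↦0, 10↦8]  zeros at y ∈ {1, 9}
  x = 10: [0↦0, 1↦5, 2↦0, 3↦8, 4↦8, 5↦1, 6↦10, 7↦3, 8↦3, 9↦0, 10↦6]  zeros at y ∈ {0, 2, 9}
Collecting zeros: affine points = {(1, 0), (4, 1), (4, 5), (5, 5), (5, 7), (5, 10), (6, 0), (8, 5), (9, 1), (9, 9), (10, 0), (10, 2), (10, 9)}.
Total count |C(F_11)_aff| = 13.


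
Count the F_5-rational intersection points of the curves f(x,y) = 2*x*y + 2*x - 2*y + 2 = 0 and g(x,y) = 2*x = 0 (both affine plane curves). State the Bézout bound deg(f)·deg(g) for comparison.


Common zeros: {(0, 1)}; count = 1; Bézout bound = 2.

deg(f) = 2, deg(g) = 1, so Bézout bound = 2.
Scan x ∈ F_5. For each x, list the y ∈ F_5 with f(x, y) ≡ 0 and those with g(x, y) ≡ 0 (mod 5); the common zeros in that column are the intersection.
  x = 0: f ≡ 0 at y ∈ {1}; g ≡ 0 at y ∈ {0, 1, 2, 3, 4}; common: {1}.
  x = 1: f ≡ 0 at y ∈ ∅; g ≡ 0 at y ∈ ∅; common: ∅.
  x = 2: f ≡ 0 at y ∈ {2}; g ≡ 0 at y ∈ ∅; common: ∅.
  x = 3: f ≡ 0 at y ∈ {3}; g ≡ 0 at y ∈ ∅; common: ∅.
  x = 4: f ≡ 0 at y ∈ {0}; g ≡ 0 at y ∈ ∅; common: ∅.
Collecting: common zeros = {(0, 1)}, so the count is 1.
Comparison with the Bézout bound: 1 ≤ 2 = deg(f)·deg(g), as expected for curves with no common component (the affine F_5-count falls short of the bound because intersections may lie at infinity, over extension fields, or carry multiplicity).


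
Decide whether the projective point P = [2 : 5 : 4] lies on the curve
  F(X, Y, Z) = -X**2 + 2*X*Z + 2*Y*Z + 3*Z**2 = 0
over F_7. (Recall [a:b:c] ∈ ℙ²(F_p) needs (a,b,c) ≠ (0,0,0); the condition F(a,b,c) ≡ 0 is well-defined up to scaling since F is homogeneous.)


F(2,5,4) ≡ 2 (mod 7); P is NOT on the curve.

Evaluate F(2, 5, 4) term-by-term (mod 7).
  -X**2 ↦ -1·4·1·1 = -4
  2*X*Z ↦ 2·2·1·4 = 16
  2*Y*Z ↦ 2·1·5·4 = 40
  3*Z**2 ↦ 3·1·1·16 = 48
Sum: F(2, 5, 4) = (-4) + (16) + (40) + (48) = 100.
Reducing mod 7: 100 ≡ 2 (mod 7).
Since F(a, b, c) ≡ 2 ≠ 0 (mod 7), P does NOT lie on the curve.


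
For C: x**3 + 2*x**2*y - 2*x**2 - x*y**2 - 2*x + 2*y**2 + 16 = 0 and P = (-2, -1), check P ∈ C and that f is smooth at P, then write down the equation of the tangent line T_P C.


Tangent line at P: 25*x + 50 = 0.

Step 1: f(-2, -1) = 0, so P lies on C.
Step 2: partial derivatives
  f_x(x, y) = 3*x**2 + 4*x*y - 4*x - y**2 - 2, f_y(x, y) = 2*x**2 - 2*x*y + 4*y.
  f_x(P) = 25, f_y(P) = 0 (gradient nonzero, so P is smooth).
Step 3: tangent line at P: 25·(x − -2) + 0·(y − -1) = 0.
Expanding: 25*x + 50 = 0.


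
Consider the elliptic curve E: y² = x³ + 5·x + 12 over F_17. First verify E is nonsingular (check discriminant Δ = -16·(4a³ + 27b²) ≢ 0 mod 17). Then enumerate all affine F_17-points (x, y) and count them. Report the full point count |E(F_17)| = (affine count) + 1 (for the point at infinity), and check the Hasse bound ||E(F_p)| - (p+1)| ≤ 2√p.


Affine points = {(1, 1), (1, 16), (2, 8), (2, 9), (5, 3), (5, 14), (7, 4), (7, 13), (9, 2), (9, 15), (10, 5), (10, 12), (11, 2), (11, 15), (12, 7), (12, 10), (13, 8), (13, 9), (14, 2), (14, 15)}; affine count = 20; |E(F_17)| = 21.

Discriminant check: Δ ∝ 4a³ + 27b² = 4·5³ + 27·12² = 4·125 + 27·144 ≡ 2 (mod 17). Nonzero ⇒ E is nonsingular.
For each x ∈ F_17, compute rhs = x³ + 5·x + 12 mod 17, then count y ∈ F_17 with y² ≡ rhs.
  x = 0: rhs = 12, matching y values: none (0 points).
  x = 1: rhs = 1, matching y values: 1, 16 (2 points).
  x = 2: rhs = 13, matching y values: 8, 9 (2 points).
  x = 3: rhs = 3, matching y values: none (0 points).
  x = 4: rhs = 11, matching y values: none (0 points).
  x = 5: rhs = 9, matching y values: 3, 14 (2 points).
  x = 6: rhs = 3, matching y values: none (0 points).
  x = 7: rhs = 16, matching y values: 4, 13 (2 points).
  x = 8: rhs = 3, matching y values: none (0 points).
  x = 9: rhs = 4, matching y values: 2, 15 (2 points).
  x = 10: rhs = 8, matching y values: 5, 12 (2 points).
  x = 11: rhs = 4, matching y values: 2, 15 (2 points).
  x = 12: rhs = 15, matching y values: 7, 10 (2 points).
  x = 13: rhs = 13, matching y values: 8, 9 (2 points).
  x = 14: rhs = 4, matching y values: 2, 15 (2 points).
  x = 15: rhs = 11, matching y values: none (0 points).
  x = 16: rhs = 6, matching y values: none (0 points).
Total affine count: 20.
Full point count |E(F_17)| = 20 + 1 = 21.
Hasse bound: |21 − (17+1)| = |3| = 3 ≤ 2√17 ≈ 8.2462 ✓.


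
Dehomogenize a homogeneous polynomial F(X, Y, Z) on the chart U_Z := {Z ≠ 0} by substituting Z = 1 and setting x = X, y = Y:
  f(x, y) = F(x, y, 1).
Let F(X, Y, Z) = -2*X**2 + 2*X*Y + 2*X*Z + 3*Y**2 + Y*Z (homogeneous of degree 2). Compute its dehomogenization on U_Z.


f(x, y) = -2*x**2 + 2*x*y + 2*x + 3*y**2 + y

On U_Z we set Z = 1. Each monomial c·X^i·Y^j·Z^k in F becomes c·x^i·y^j·1^k = c·x^i·y^j.
Substituting Z = 1: F(X, Y, 1) = -2*x**2 + 2*x*y + 2*x + 3*y**2 + y.
Note: deg(f) ≤ deg(F) = 2; strict inequality happens when F is divisible by Z (lost terms).


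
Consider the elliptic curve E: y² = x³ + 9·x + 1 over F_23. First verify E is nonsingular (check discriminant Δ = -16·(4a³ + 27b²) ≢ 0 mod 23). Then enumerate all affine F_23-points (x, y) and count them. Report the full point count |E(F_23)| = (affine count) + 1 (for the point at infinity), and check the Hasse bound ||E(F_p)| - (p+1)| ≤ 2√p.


Affine points = {(0, 1), (0, 22), (2, 2), (2, 21), (3, 3), (3, 20), (4, 3), (4, 20), (6, 8), (6, 15), (7, 4), (7, 19), (9, 11), (9, 12), (16, 3), (16, 20), (19, 4), (19, 19), (20, 4), (20, 19)}; affine count = 20; |E(F_23)| = 21.

Discriminant check: Δ ∝ 4a³ + 27b² = 4·9³ + 27·1² = 4·729 + 27·1 ≡ 22 (mod 23). Nonzero ⇒ E is nonsingular.
For each x ∈ F_23, compute rhs = x³ + 9·x + 1 mod 23, then count y ∈ F_23 with y² ≡ rhs.
  x = 0: rhs = 1, matching y values: 1, 22 (2 points).
  x = 1: rhs = 11, matching y values: none (0 points).
  x = 2: rhs = 4, matching y values: 2, 21 (2 points).
  x = 3: rhs = 9, matching y values: 3, 20 (2 points).
  x = 4: rhs = 9, matching y values: 3, 20 (2 points).
  x = 5: rhs = 10, matching y values: none (0 points).
  x = 6: rhs = 18, matching y values: 8, 15 (2 points).
  x = 7: rhs = 16, matching y values: 4, 19 (2 points).
  x = 8: rhs = 10, matching y values: none (0 points).
  x = 9: rhs = 6, matching y values: 11, 12 (2 points).
  x = 10: rhs = 10, matching y values: none (0 points).
  x = 11: rhs = 5, matching y values: none (0 points).
  x = 12: rhs = 20, matching y values: none (0 points).
  x = 13: rhs = 15, matching y values: none (0 points).
  x = 14: rhs = 19, matching y values: none (0 points).
  x = 15: rhs = 15, matching y values: none (0 points).
  x = 16: rhs = 9, matching y values: 3, 20 (2 points).
  x = 17: rhs = 7, matching y values: none (0 points).
  x = 18: rhs = 15, matching y values: none (0 points).
  x = 19: rhs = 16, matching y values: 4, 19 (2 points).
  x = 20: rhs = 16, matching y values: 4, 19 (2 points).
  x = 21: rhs = 21, matching y values: none (0 points).
  x = 22: rhs = 14, matching y values: none (0 points).
Total affine count: 20.
Full point count |E(F_23)| = 20 + 1 = 21.
Hasse bound: |21 − (23+1)| = |-3| = 3 ≤ 2√23 ≈ 9.5917 ✓.


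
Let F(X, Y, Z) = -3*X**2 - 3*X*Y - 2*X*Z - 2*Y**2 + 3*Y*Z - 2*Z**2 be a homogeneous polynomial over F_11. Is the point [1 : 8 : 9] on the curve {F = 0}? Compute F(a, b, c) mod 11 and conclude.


F(1,8,9) ≡ 2 (mod 11); P is NOT on the curve.

Evaluate F(1, 8, 9) term-by-term (mod 11).
  -3*X**2 ↦ -3·1·1·1 = -3
  -3*X*Y ↦ -3·1·8·1 = -24
  -2*X*Z ↦ -2·1·1·9 = -18
  -2*Y**2 ↦ -2·1·64·1 = -128
  3*Y*Z ↦ 3·1·8·9 = 216
  -2*Z**2 ↦ -2·1·1·81 = -162
Sum: F(1, 8, 9) = (-3) + (-24) + (-18) + (-128) + (216) + (-162) = -119.
Reducing mod 11: -119 ≡ 2 (mod 11).
Since F(a, b, c) ≡ 2 ≠ 0 (mod 11), P does NOT lie on the curve.


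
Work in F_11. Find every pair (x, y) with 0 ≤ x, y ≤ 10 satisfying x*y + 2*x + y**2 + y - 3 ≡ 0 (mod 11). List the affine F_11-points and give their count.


Affine F_11-points: {(2, 2), (2, 6), (3, 8), (3, 10), (4, 1), (4, 5), (7, 0), (7, 3), (10, 4), (10, 7)}; count = 10.

For each of the 121 pairs (x, y) ∈ F_11², evaluate f(x, y) mod 11. Record the zeros.
  x = 0: [0↦8, 1↦10, 2↦3, 3↦9, 4↦6, 5↦5, 6↦6, 7↦9, 8↦3, 9↦10, 10↦8]  zeros at y ∈ ∅
  x = 1: [0↦10, 1↦2, 2↦7, 3↦3, 4↦1, 5↦1, 6↦3, 7↦7, 8↦2, 9↦10, 10↦9]  zeros at y ∈ ∅
  x = 2: [0↦1, 1↦5, 2↦0, 3↦8, 4↦7, 5↦8, 6↦0, 7↦5, 8↦1, 9↦10, 10↦10]  zeros at y ∈ {2, 6}
  x = 3: [0↦3, 1↦8, 2↦4, 3↦2, 4↦2, 5↦4, 6↦8, 7↦3, 8↦0, 9↦10, 10↦0]  zeros at y ∈ {8, 10}
  x = 4: [0↦5, 1↦0, 2↦8, 3↦7, 4↦8, 5↦0, 6↦5, 7↦1, 8↦10, 9↦10, 10↦1]  zeros at y ∈ {1, 5}
  x = 5: [0↦7, 1↦3, 2↦1, 3↦1, 4↦3, 5↦7, 6↦2, 7↦10, 8↦9, 9↦10, 10↦2]  zeros at y ∈ ∅
  x = 6: [0↦9, 1↦6, 2↦5, 3↦6, 4↦9, 5↦3, 6↦10, 7↦8, 8↦8, 9↦10, 10↦3]  zeros at y ∈ ∅
  x = 7: [0↦0, 1↦9, 2↦9, 3↦0, 4↦4, 5↦10, 6↦7, 7↦6, 8↦7, 9↦10, 10↦4]  zeros at y ∈ {0, 3}
  x = 8: [0↦2, 1↦1, 2↦2, 3↦5, 4↦10, 5↦6, 6↦4, 7↦4, 8↦6, 9↦10, 10↦5]  zeros at y ∈ ∅
  x = 9: [0↦4, 1↦4, 2↦6, 3↦10, 4↦5, 5↦2, 6↦1, 7↦2, 8↦5, 9↦10, 10↦6]  zeros at y ∈ ∅
  x = 10: [0↦6, 1↦7, 2↦10, 3↦4, 4↦0, 5↦9, 6↦9, 7↦0, 8↦4, 9↦10, 10↦7]  zeros at y ∈ {4, 7}
Collecting zeros: affine points = {(2, 2), (2, 6), (3, 8), (3, 10), (4, 1), (4, 5), (7, 0), (7, 3), (10, 4), (10, 7)}.
Total count |C(F_11)_aff| = 10.


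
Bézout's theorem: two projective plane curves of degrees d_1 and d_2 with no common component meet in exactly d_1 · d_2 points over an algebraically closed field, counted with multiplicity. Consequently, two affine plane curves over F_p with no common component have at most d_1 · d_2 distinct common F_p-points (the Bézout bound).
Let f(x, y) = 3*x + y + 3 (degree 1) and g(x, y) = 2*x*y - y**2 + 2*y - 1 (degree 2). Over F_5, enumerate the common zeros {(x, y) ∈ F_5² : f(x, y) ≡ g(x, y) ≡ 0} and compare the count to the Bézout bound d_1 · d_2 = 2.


Common zeros: ∅; count = 0; Bézout bound = 2.

deg(f) = 1, deg(g) = 2, so Bézout bound = 2.
Scan x ∈ F_5. For each x, list the y ∈ F_5 with f(x, y) ≡ 0 and those with g(x, y) ≡ 0 (mod 5); the common zeros in that column are the intersection.
  x = 0: f ≡ 0 at y ∈ {2}; g ≡ 0 at y ∈ {1}; common: ∅.
  x = 1: f ≡ 0 at y ∈ {4}; g ≡ 0 at y ∈ ∅; common: ∅.
  x = 2: f ≡ 0 at y ∈ {1}; g ≡ 0 at y ∈ ∅; common: ∅.
  x = 3: f ≡ 0 at y ∈ {3}; g ≡ 0 at y ∈ {4}; common: ∅.
  x = 4: f ≡ 0 at y ∈ {0}; g ≡ 0 at y ∈ {2, 3}; common: ∅.
Collecting: common zeros = ∅, so the count is 0.
Comparison with the Bézout bound: 0 ≤ 2 = deg(f)·deg(g), as expected for curves with no common component (the affine F_5-count falls short of the bound because intersections may lie at infinity, over extension fields, or carry multiplicity).


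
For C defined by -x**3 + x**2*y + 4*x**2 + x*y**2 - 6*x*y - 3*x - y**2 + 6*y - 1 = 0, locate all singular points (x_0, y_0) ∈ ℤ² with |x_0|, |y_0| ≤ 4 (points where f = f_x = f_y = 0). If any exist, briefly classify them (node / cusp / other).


Singular points: {(2, 1)}; classification: node.

Compute partial derivatives:
  f_x = -3*x**2 + 2*x*y + 8*x + y**2 - 6*y - 3.
  f_y = x**2 + 2*x*y - 6*x - 2*y + 6.
Scan x_0 ∈ {−4, ..., 4}. For each x_0, f_y(x_0, y) is a polynomial in y; find its integer roots y ∈ {−4, ..., 4}, then test f_x and f at those candidates.
  x = -4: f_y(-4, y) = 46 - 10*y; no integer root y with |y| ≤ 4.
  x = -3: f_y(-3, y) = 33 - 8*y; no integer root y with |y| ≤ 4.
  x = -2: f_y(-2, y) = 22 - 6*y; no integer root y with |y| ≤ 4.
  x = -1: f_y(-1, y) = 13 - 4*y; no integer root y with |y| ≤ 4.
  x = 0: f_y(0, y) = 6 - 2*y; vanishes at y ∈ {3}. (0, 3): f_x = -12 ≠ 0.
  x = 1: f_y(1, y) = 1; no integer root y with |y| ≤ 4.
  x = 2: f_y(2, y) = 2*y - 2; vanishes at y ∈ {1}. (2, 1): f_x = 0, f = 0 — SINGULAR.
  x = 3: f_y(3, y) = 4*y - 3; no integer root y with |y| ≤ 4.
  x = 4: f_y(4, y) = 6*y - 2; no integer root y with |y| ≤ 4.
Only singular point on the grid: (2, 1).
Classify: substitute x = 2 + u, y = 1 + v and expand: f = -u**3 + u**2*v - u**2 + u*v**2 + v**2.
No constant or linear terms (consistent with a singular point). Quadratic part: -u**2 + v**2. Cubic part: -u**3 + u**2*v + u*v**2.
The quadratic part v**2 - u**2 = (v − u)(v + u) splits into two distinct linear factors, so there are two distinct tangent lines y − 1 = ±(x − 2) — this is a node (ordinary double point).
Classification: node.


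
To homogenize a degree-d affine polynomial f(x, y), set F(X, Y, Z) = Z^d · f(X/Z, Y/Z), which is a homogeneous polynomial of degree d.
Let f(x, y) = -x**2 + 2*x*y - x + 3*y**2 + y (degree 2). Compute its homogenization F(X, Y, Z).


F(X, Y, Z) = -X**2 + 2*X*Y - X*Z + 3*Y**2 + Y*Z

deg(f) = 2.
Substitute x = X/Z, y = Y/Z into f, then multiply by Z^2.
  monomial -1·x^2·y^0 ↦ -1·X^2·Y^0·Z^0.
  monomial 2·x^1·y^1 ↦ 2·X^1·Y^1·Z^0.
  monomial -1·x^1·y^0 ↦ -1·X^1·Y^0·Z^1.
  monomial 3·x^0·y^2 ↦ 3·X^0·Y^2·Z^0.
  monomial 1·x^0·y^1 ↦ 1·X^0·Y^1·Z^1.
Collecting: F(X, Y, Z) = -X**2 + 2*X*Y - X*Z + 3*Y**2 + Y*Z.


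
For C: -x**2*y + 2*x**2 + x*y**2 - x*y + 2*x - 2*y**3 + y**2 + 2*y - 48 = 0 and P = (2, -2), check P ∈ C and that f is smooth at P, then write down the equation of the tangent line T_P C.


Tangent line at P: 24*x - 40*y - 128 = 0.

Step 1: f(2, -2) = 0, so P lies on C.
Step 2: partial derivatives
  f_x(x, y) = -2*x*y + 4*x + y**2 - y + 2, f_y(x, y) = -x**2 + 2*x*y - x - 6*y**2 + 2*y + 2.
  f_x(P) = 24, f_y(P) = -40 (gradient nonzero, so P is smooth).
Step 3: tangent line at P: 24·(x − 2) + -40·(y − -2) = 0.
Expanding: 24*x - 40*y - 128 = 0.


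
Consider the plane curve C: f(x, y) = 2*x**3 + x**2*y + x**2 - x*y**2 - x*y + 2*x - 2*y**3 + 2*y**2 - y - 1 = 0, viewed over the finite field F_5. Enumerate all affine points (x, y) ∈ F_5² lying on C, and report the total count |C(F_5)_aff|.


Affine F_5-points: {(0, 3), (1, 2), (3, 1), (3, 3), (4, 4)}; count = 5.

For each of the 25 pairs (x, y) ∈ F_5², evaluate f(x, y) mod 5. Record the zeros.
  x = 0: [0↦4, 1↦3, 2↦4, 3↦0, 4↦4]  zeros at y ∈ {3}
  x = 1: [0↦4, 1↦2, 2↦0, 3↦1, 4↦3]  zeros at y ∈ {2}
  x = 2: [0↦3, 1↦2, 2↦4, 3↦2, 4↦4]  zeros at y ∈ ∅
  x = 3: [0↦3, 1↦0, 2↦3, 3↦0, 4↦4]  zeros at y ∈ {1, 3}
  x = 4: [0↦1, 1↦3, 2↦4, 3↦2, 4↦0]  zeros at y ∈ {4}
Collecting zeros: affine points = {(0, 3), (1, 2), (3, 1), (3, 3), (4, 4)}.
Total count |C(F_5)_aff| = 5.


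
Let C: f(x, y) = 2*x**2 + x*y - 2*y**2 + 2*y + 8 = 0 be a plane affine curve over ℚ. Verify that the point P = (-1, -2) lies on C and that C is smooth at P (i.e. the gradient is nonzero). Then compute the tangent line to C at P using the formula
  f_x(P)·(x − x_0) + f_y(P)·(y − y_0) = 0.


Tangent line at P: -6*x + 9*y + 12 = 0.

Step 1: f(-1, -2) = 0, so P lies on C.
Step 2: partial derivatives
  f_x(x, y) = 4*x + y, f_y(x, y) = x - 4*y + 2.
  f_x(P) = -6, f_y(P) = 9 (gradient nonzero, so P is smooth).
Step 3: tangent line at P: -6·(x − -1) + 9·(y − -2) = 0.
Expanding: -6*x + 9*y + 12 = 0.


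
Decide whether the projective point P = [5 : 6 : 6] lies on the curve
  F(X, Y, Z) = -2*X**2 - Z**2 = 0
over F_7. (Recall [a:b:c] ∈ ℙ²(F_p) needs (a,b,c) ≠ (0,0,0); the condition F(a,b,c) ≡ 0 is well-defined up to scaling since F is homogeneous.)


F(5,6,6) ≡ 5 (mod 7); P is NOT on the curve.

Evaluate F(5, 6, 6) term-by-term (mod 7).
  -2*X**2 ↦ -2·25·1·1 = -50
  -Z**2 ↦ -1·1·1·36 = -36
Sum: F(5, 6, 6) = (-50) + (-36) = -86.
Reducing mod 7: -86 ≡ 5 (mod 7).
Since F(a, b, c) ≡ 5 ≠ 0 (mod 7), P does NOT lie on the curve.


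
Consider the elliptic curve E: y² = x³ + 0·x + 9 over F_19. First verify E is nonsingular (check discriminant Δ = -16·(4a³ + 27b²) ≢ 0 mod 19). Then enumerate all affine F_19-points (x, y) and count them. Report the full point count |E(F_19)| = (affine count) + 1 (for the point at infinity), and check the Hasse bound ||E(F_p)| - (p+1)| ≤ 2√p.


Affine points = {(0, 3), (0, 16), (2, 6), (2, 13), (3, 6), (3, 13), (4, 4), (4, 15), (5, 1), (5, 18), (6, 4), (6, 15), (9, 4), (9, 15), (14, 6), (14, 13), (16, 1), (16, 18), (17, 1), (17, 18)}; affine count = 20; |E(F_19)| = 21.

Discriminant check: Δ ∝ 4a³ + 27b² = 4·0³ + 27·9² = 4·0 + 27·81 ≡ 2 (mod 19). Nonzero ⇒ E is nonsingular.
For each x ∈ F_19, compute rhs = x³ + 0·x + 9 mod 19, then count y ∈ F_19 with y² ≡ rhs.
  x = 0: rhs = 9, matching y values: 3, 16 (2 points).
  x = 1: rhs = 10, matching y values: none (0 points).
  x = 2: rhs = 17, matching y values: 6, 13 (2 points).
  x = 3: rhs = 17, matching y values: 6, 13 (2 points).
  x = 4: rhs = 16, matching y values: 4, 15 (2 points).
  x = 5: rhs = 1, matching y values: 1, 18 (2 points).
  x = 6: rhs = 16, matching y values: 4, 15 (2 points).
  x = 7: rhs = 10, matching y values: none (0 points).
  x = 8: rhs = 8, matching y values: none (0 points).
  x = 9: rhs = 16, matching y values: 4, 15 (2 points).
  x = 10: rhs = 2, matching y values: none (0 points).
  x = 11: rhs = 10, matching y values: none (0 points).
  x = 12: rhs = 8, matching y values: none (0 points).
  x = 13: rhs = 2, matching y values: none (0 points).
  x = 14: rhs = 17, matching y values: 6, 13 (2 points).
  x = 15: rhs = 2, matching y values: none (0 points).
  x = 16: rhs = 1, matching y values: 1, 18 (2 points).
  x = 17: rhs = 1, matching y values: 1, 18 (2 points).
  x = 18: rhs = 8, matching y values: none (0 points).
Total affine count: 20.
Full point count |E(F_19)| = 20 + 1 = 21.
Hasse bound: |21 − (19+1)| = |1| = 1 ≤ 2√19 ≈ 8.7178 ✓.


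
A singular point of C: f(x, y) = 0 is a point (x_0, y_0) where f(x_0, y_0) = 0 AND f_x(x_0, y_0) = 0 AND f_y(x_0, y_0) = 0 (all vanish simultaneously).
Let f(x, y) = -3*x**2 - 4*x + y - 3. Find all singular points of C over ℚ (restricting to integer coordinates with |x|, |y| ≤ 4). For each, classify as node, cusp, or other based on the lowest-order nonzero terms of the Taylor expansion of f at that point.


No singular points in the scanned grid; C is smooth there.

Compute partial derivatives:
  f_x = -6*x - 4.
  f_y = 1.
f_y = 1 is a nonzero constant, so f_y never vanishes: no point (x, y) can satisfy f = f_x = f_y = 0. In particular no (x, y) ∈ {−4, ..., 4}² is singular; the curve is smooth.


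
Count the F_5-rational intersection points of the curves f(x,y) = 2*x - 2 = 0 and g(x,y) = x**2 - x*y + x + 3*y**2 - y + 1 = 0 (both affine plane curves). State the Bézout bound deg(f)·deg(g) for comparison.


Common zeros: ∅; count = 0; Bézout bound = 2.

deg(f) = 1, deg(g) = 2, so Bézout bound = 2.
Scan x ∈ F_5. For each x, list the y ∈ F_5 with f(x, y) ≡ 0 and those with g(x, y) ≡ 0 (mod 5); the common zeros in that column are the intersection.
  x = 0: f ≡ 0 at y ∈ ∅; g ≡ 0 at y ∈ {3, 4}; common: ∅.
  x = 1: f ≡ 0 at y ∈ {0, 1, 2, 3, 4}; g ≡ 0 at y ∈ ∅; common: ∅.
  x = 2: f ≡ 0 at y ∈ ∅; g ≡ 0 at y ∈ {3}; common: ∅.
  x = 3: f ≡ 0 at y ∈ ∅; g ≡ 0 at y ∈ {4}; common: ∅.
  x = 4: f ≡ 0 at y ∈ ∅; g ≡ 0 at y ∈ ∅; common: ∅.
Collecting: common zeros = ∅, so the count is 0.
Comparison with the Bézout bound: 0 ≤ 2 = deg(f)·deg(g), as expected for curves with no common component (the affine F_5-count falls short of the bound because intersections may lie at infinity, over extension fields, or carry multiplicity).


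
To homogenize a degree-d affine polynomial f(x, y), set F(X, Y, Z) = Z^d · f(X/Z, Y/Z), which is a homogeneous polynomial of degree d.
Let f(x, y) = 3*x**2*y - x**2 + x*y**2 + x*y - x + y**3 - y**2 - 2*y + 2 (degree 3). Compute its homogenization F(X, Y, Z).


F(X, Y, Z) = 3*X**2*Y - X**2*Z + X*Y**2 + X*Y*Z - X*Z**2 + Y**3 - Y**2*Z - 2*Y*Z**2 + 2*Z**3

deg(f) = 3.
Substitute x = X/Z, y = Y/Z into f, then multiply by Z^3.
  monomial 3·x^2·y^1 ↦ 3·X^2·Y^1·Z^0.
  monomial -1·x^2·y^0 ↦ -1·X^2·Y^0·Z^1.
  monomial 1·x^1·y^2 ↦ 1·X^1·Y^2·Z^0.
  monomial 1·x^1·y^1 ↦ 1·X^1·Y^1·Z^1.
  monomial -1·x^1·y^0 ↦ -1·X^1·Y^0·Z^2.
  monomial 1·x^0·y^3 ↦ 1·X^0·Y^3·Z^0.
  monomial -1·x^0·y^2 ↦ -1·X^0·Y^2·Z^1.
  monomial -2·x^0·y^1 ↦ -2·X^0·Y^1·Z^2.
  monomial 2·x^0·y^0 ↦ 2·X^0·Y^0·Z^3.
Collecting: F(X, Y, Z) = 3*X**2*Y - X**2*Z + X*Y**2 + X*Y*Z - X*Z**2 + Y**3 - Y**2*Z - 2*Y*Z**2 + 2*Z**3.


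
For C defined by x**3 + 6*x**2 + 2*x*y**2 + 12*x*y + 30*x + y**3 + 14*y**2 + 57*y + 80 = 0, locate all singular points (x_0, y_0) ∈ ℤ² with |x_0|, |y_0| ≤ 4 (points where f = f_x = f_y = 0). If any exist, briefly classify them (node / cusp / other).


Singular points: {(-2, -3)}; classification: cusp.

Compute partial derivatives:
  f_x = 3*x**2 + 12*x + 2*y**2 + 12*y + 30.
  f_y = 4*x*y + 12*x + 3*y**2 + 28*y + 57.
Scan x_0 ∈ {−4, ..., 4}. For each x_0, f_y(x_0, y) is a polynomial in y; find its integer roots y ∈ {−4, ..., 4}, then test f_x and f at those candidates.
  x = -4: f_y(-4, y) = 3*y**2 + 12*y + 9; vanishes at y ∈ {-3, -1}. (-4, -3): f_x = 12 ≠ 0; (-4, -1): f_x = 20 ≠ 0.
  x = -3: f_y(-3, y) = 3*y**2 + 16*y + 21; vanishes at y ∈ {-3}. (-3, -3): f_x = 3 ≠ 0.
  x = -2: f_y(-2, y) = 3*y**2 + 20*y + 33; vanishes at y ∈ {-3}. (-2, -3): f_x = 0, f = 0 — SINGULAR.
  x = -1: f_y(-1, y) = 3*y**2 + 24*y + 45; vanishes at y ∈ {-3}. (-1, -3): f_x = 3 ≠ 0.
  x = 0: f_y(0, y) = 3*y**2 + 28*y + 57; vanishes at y ∈ {-3}. (0, -3): f_x = 12 ≠ 0.
  x = 1: f_y(1, y) = 3*y**2 + 32*y + 69; vanishes at y ∈ {-3}. (1, -3): f_x = 27 ≠ 0.
  x = 2: f_y(2, y) = 3*y**2 + 36*y + 81; vanishes at y ∈ {-3}. (2, -3): f_x = 48 ≠ 0.
  x = 3: f_y(3, y) = 3*y**2 + 40*y + 93; vanishes at y ∈ {-3}. (3, -3): f_x = 75 ≠ 0.
  x = 4: f_y(4, y) = 3*y**2 + 44*y + 105; vanishes at y ∈ {-3}. (4, -3): f_x = 108 ≠ 0.
Only singular point on the grid: (-2, -3).
Classify: substitute x = -2 + u, y = -3 + v and expand: f = u**3 + 2*u*v**2 + v**3 + v**2.
No constant or linear terms (consistent with a singular point). Quadratic part: v**2. Cubic part: u**3 + 2*u*v**2 + v**3.
The quadratic part v**2 is a perfect square, so there is a single (double) tangent line v = 0, i.e. y = -3. Restricting the cubic part to that line (v = 0) leaves u**3 ≠ 0, so f is not divisible by v and the branch is v² ≈ -u**3 to lowest order — this is a cusp.
Classification: cusp.


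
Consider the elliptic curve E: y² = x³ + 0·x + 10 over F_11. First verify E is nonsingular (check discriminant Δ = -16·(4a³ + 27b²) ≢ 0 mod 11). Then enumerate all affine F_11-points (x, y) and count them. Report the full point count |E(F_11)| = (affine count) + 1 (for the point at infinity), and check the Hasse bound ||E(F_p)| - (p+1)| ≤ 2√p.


Affine points = {(1, 0), (3, 2), (3, 9), (5, 5), (5, 6), (7, 1), (7, 10), (8, 4), (8, 7), (10, 3), (10, 8)}; affine count = 11; |E(F_11)| = 12.

Discriminant check: Δ ∝ 4a³ + 27b² = 4·0³ + 27·10² = 4·0 + 27·100 ≡ 5 (mod 11). Nonzero ⇒ E is nonsingular.
For each x ∈ F_11, compute rhs = x³ + 0·x + 10 mod 11, then count y ∈ F_11 with y² ≡ rhs.
  x = 0: rhs = 10, matching y values: none (0 points).
  x = 1: rhs = 0, matching y values: 0 (1 points).
  x = 2: rhs = 7, matching y values: none (0 points).
  x = 3: rhs = 4, matching y values: 2, 9 (2 points).
  x = 4: rhs = 8, matching y values: none (0 points).
  x = 5: rhs = 3, matching y values: 5, 6 (2 points).
  x = 6: rhs = 6, matching y values: none (0 points).
  x = 7: rhs = 1, matching y values: 1, 10 (2 points).
  x = 8: rhs = 5, matching y values: 4, 7 (2 points).
  x = 9: rhs = 2, matching y values: none (0 points).
  x = 10: rhs = 9, matching y values: 3, 8 (2 points).
Total affine count: 11.
Full point count |E(F_11)| = 11 + 1 = 12.
Hasse bound: |12 − (11+1)| = |0| = 0 ≤ 2√11 ≈ 6.6332 ✓.


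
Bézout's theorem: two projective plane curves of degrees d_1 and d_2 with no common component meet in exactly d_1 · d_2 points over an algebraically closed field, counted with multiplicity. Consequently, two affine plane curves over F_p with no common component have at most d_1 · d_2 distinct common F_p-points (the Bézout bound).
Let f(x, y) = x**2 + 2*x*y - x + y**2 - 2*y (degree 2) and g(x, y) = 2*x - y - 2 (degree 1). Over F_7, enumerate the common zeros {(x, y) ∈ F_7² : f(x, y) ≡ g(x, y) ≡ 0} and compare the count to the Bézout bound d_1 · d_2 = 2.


Common zeros: {(1, 0), (4, 6)}; count = 2; Bézout bound = 2.

deg(f) = 2, deg(g) = 1, so Bézout bound = 2.
Scan x ∈ F_7. For each x, list the y ∈ F_7 with f(x, y) ≡ 0 and those with g(x, y) ≡ 0 (mod 7); the common zeros in that column are the intersection.
  x = 0: f ≡ 0 at y ∈ {0, 2}; g ≡ 0 at y ∈ {5}; common: ∅.
  x = 1: f ≡ 0 at y ∈ {0}; g ≡ 0 at y ∈ {0}; common: {0}.
  x = 2: f ≡ 0 at y ∈ ∅; g ≡ 0 at y ∈ {2}; common: ∅.
  x = 3: f ≡ 0 at y ∈ ∅; g ≡ 0 at y ∈ {4}; common: ∅.
  x = 4: f ≡ 0 at y ∈ {2, 6}; g ≡ 0 at y ∈ {6}; common: {6}.
  x = 5: f ≡ 0 at y ∈ ∅; g ≡ 0 at y ∈ {1}; common: ∅.
  x = 6: f ≡ 0 at y ∈ {5, 6}; g ≡ 0 at y ∈ {3}; common: ∅.
Collecting: common zeros = {(1, 0), (4, 6)}, so the count is 2.
Comparison with the Bézout bound: 2 ≤ 2 = deg(f)·deg(g), as expected for curves with no common component (the bound is attained).


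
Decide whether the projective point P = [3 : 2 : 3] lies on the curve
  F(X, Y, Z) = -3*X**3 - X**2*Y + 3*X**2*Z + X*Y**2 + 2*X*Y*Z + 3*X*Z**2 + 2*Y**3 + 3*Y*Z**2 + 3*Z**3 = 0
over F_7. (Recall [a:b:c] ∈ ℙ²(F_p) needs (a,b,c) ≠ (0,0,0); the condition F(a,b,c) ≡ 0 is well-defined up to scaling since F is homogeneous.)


F(3,2,3) ≡ 3 (mod 7); P is NOT on the curve.

Evaluate F(3, 2, 3) term-by-term (mod 7).
  -3*X**3 ↦ -3·27·1·1 = -81
  -X**2*Y ↦ -1·9·2·1 = -18
  3*X**2*Z ↦ 3·9·1·3 = 81
  X*Y**2 ↦ 1·3·4·1 = 12
  2*X*Y*Z ↦ 2·3·2·3 = 36
  3*X*Z**2 ↦ 3·3·1·9 = 81
  2*Y**3 ↦ 2·1·8·1 = 16
  3*Y*Z**2 ↦ 3·1·2·9 = 54
  3*Z**3 ↦ 3·1·1·27 = 81
Sum: F(3, 2, 3) = (-81) + (-18) + (81) + (12) + (36) + (81) + (16) + (54) + (81) = 262.
Reducing mod 7: 262 ≡ 3 (mod 7).
Since F(a, b, c) ≡ 3 ≠ 0 (mod 7), P does NOT lie on the curve.


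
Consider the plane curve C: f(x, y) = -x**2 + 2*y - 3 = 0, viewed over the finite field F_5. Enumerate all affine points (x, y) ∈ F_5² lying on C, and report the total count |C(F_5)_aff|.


Affine F_5-points: {(0, 4), (1, 2), (2, 1), (3, 1), (4, 2)}; count = 5.

For each of the 25 pairs (x, y) ∈ F_5², evaluate f(x, y) mod 5. Record the zeros.
  x = 0: [0↦2, 1↦4, 2↦1, 3↦3, 4↦0]  zeros at y ∈ {4}
  x = 1: [0↦1, 1↦3, 2↦0, 3↦2, 4↦4]  zeros at y ∈ {2}
  x = 2: [0↦3, 1↦0, 2↦2, 3↦4, 4↦1]  zeros at y ∈ {1}
  x = 3: [0↦3, 1↦0, 2↦2, 3↦4, 4↦1]  zeros at y ∈ {1}
  x = 4: [0↦1, 1↦3, 2↦0, 3↦2, 4↦4]  zeros at y ∈ {2}
Collecting zeros: affine points = {(0, 4), (1, 2), (2, 1), (3, 1), (4, 2)}.
Total count |C(F_5)_aff| = 5.


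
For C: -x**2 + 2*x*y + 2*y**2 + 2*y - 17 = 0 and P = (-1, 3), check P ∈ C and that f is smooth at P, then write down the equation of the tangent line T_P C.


Tangent line at P: 8*x + 12*y - 28 = 0.

Step 1: f(-1, 3) = 0, so P lies on C.
Step 2: partial derivatives
  f_x(x, y) = -2*x + 2*y, f_y(x, y) = 2*x + 4*y + 2.
  f_x(P) = 8, f_y(P) = 12 (gradient nonzero, so P is smooth).
Step 3: tangent line at P: 8·(x − -1) + 12·(y − 3) = 0.
Expanding: 8*x + 12*y - 28 = 0.


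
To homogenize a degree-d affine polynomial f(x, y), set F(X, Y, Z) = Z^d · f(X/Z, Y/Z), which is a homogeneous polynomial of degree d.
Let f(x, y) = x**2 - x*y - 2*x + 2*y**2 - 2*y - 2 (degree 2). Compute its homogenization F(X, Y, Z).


F(X, Y, Z) = X**2 - X*Y - 2*X*Z + 2*Y**2 - 2*Y*Z - 2*Z**2

deg(f) = 2.
Substitute x = X/Z, y = Y/Z into f, then multiply by Z^2.
  monomial 1·x^2·y^0 ↦ 1·X^2·Y^0·Z^0.
  monomial -1·x^1·y^1 ↦ -1·X^1·Y^1·Z^0.
  monomial -2·x^1·y^0 ↦ -2·X^1·Y^0·Z^1.
  monomial 2·x^0·y^2 ↦ 2·X^0·Y^2·Z^0.
  monomial -2·x^0·y^1 ↦ -2·X^0·Y^1·Z^1.
  monomial -2·x^0·y^0 ↦ -2·X^0·Y^0·Z^2.
Collecting: F(X, Y, Z) = X**2 - X*Y - 2*X*Z + 2*Y**2 - 2*Y*Z - 2*Z**2.


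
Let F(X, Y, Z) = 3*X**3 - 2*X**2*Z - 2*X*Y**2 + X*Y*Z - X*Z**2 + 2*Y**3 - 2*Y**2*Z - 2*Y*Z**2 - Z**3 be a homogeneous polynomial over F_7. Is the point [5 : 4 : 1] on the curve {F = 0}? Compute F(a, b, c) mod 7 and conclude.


F(5,4,1) ≡ 1 (mod 7); P is NOT on the curve.

Evaluate F(5, 4, 1) term-by-term (mod 7).
  3*X**3 ↦ 3·125·1·1 = 375
  -2*X**2*Z ↦ -2·25·1·1 = -50
  -2*X*Y**2 ↦ -2·5·16·1 = -160
  X*Y*Z ↦ 1·5·4·1 = 20
  -X*Z**2 ↦ -1·5·1·1 = -5
  2*Y**3 ↦ 2·1·64·1 = 128
  -2*Y**2*Z ↦ -2·1·16·1 = -32
  -2*Y*Z**2 ↦ -2·1·4·1 = -8
  -Z**3 ↦ -1·1·1·1 = -1
Sum: F(5, 4, 1) = (375) + (-50) + (-160) + (20) + (-5) + (128) + (-32) + (-8) + (-1) = 267.
Reducing mod 7: 267 ≡ 1 (mod 7).
Since F(a, b, c) ≡ 1 ≠ 0 (mod 7), P does NOT lie on the curve.


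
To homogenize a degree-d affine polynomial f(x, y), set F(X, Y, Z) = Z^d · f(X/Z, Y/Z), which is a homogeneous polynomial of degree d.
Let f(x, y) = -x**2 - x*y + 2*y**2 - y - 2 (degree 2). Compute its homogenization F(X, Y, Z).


F(X, Y, Z) = -X**2 - X*Y + 2*Y**2 - Y*Z - 2*Z**2

deg(f) = 2.
Substitute x = X/Z, y = Y/Z into f, then multiply by Z^2.
  monomial -1·x^2·y^0 ↦ -1·X^2·Y^0·Z^0.
  monomial -1·x^1·y^1 ↦ -1·X^1·Y^1·Z^0.
  monomial 2·x^0·y^2 ↦ 2·X^0·Y^2·Z^0.
  monomial -1·x^0·y^1 ↦ -1·X^0·Y^1·Z^1.
  monomial -2·x^0·y^0 ↦ -2·X^0·Y^0·Z^2.
Collecting: F(X, Y, Z) = -X**2 - X*Y + 2*Y**2 - Y*Z - 2*Z**2.


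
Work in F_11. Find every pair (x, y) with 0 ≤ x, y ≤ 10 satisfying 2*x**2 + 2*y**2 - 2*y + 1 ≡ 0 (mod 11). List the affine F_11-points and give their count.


Affine F_11-points: {(2, 4), (2, 8), (4, 0), (4, 1), (5, 2), (5, 10), (6, 2), (6, 10), (7, 0), (7, 1), (9, 4), (9, 8)}; count = 12.

For each of the 121 pairs (x, y) ∈ F_11², evaluate f(x, y) mod 11. Record the zeros.
  x = 0: [0↦1, 1↦1, 2↦5, 3↦2, 4↦3, 5↦8, 6↦6, 7↦8, 8↦3, 9↦2, 10↦5]  zeros at y ∈ ∅
  x = 1: [0↦3, 1↦3, 2↦7, 3↦4, 4↦5, 5↦10, 6↦8, 7↦10, 8↦5, 9↦4, 10↦7]  zeros at y ∈ ∅
  x = 2: [0↦9, 1↦9, 2↦2, 3↦10, 4↦0, 5↦5, 6↦3, 7↦5, 8↦0, 9↦10, 10↦2]  zeros at y ∈ {4, 8}
  x = 3: [0↦8, 1↦8, 2↦1, 3↦9, 4↦10, 5↦4, 6↦2, 7↦4, 8↦10, 9↦9, 10↦1]  zeros at y ∈ ∅
  x = 4: [0↦0, 1↦0, 2↦4, 3↦1, 4↦2, 5↦7, 6↦5, 7↦7, 8↦2, 9↦1, 10↦4]  zeros at y ∈ {0, 1}
  x = 5: [0↦7, 1↦7, 2↦0, 3↦8, 4↦9, 5↦3, 6↦1, 7↦3, 8↦9, 9↦8, 10↦0]  zeros at y ∈ {2, 10}
  x = 6: [0↦7, 1↦7, 2↦0, 3↦8, 4↦9, 5↦3, 6↦1, 7↦3, 8↦9, 9↦8, 10↦0]  zeros at y ∈ {2, 10}
  x = 7: [0↦0, 1↦0, 2↦4, 3↦1, 4↦2, 5↦7, 6↦5, 7↦7, 8↦2, 9↦1, 10↦4]  zeros at y ∈ {0, 1}
  x = 8: [0↦8, 1↦8, 2↦1, 3↦9, 4↦10, 5↦4, 6↦2, 7↦4, 8↦10, 9↦9, 10↦1]  zeros at y ∈ ∅
  x = 9: [0↦9, 1↦9, 2↦2, 3↦10, 4↦0, 5↦5, 6↦3, 7↦5, 8↦0, 9↦10, 10↦2]  zeros at y ∈ {4, 8}
  x = 10: [0↦3, 1↦3, 2↦7, 3↦4, 4↦5, 5↦10, 6↦8, 7↦10, 8↦5, 9↦4, 10↦7]  zeros at y ∈ ∅
Collecting zeros: affine points = {(2, 4), (2, 8), (4, 0), (4, 1), (5, 2), (5, 10), (6, 2), (6, 10), (7, 0), (7, 1), (9, 4), (9, 8)}.
Total count |C(F_11)_aff| = 12.


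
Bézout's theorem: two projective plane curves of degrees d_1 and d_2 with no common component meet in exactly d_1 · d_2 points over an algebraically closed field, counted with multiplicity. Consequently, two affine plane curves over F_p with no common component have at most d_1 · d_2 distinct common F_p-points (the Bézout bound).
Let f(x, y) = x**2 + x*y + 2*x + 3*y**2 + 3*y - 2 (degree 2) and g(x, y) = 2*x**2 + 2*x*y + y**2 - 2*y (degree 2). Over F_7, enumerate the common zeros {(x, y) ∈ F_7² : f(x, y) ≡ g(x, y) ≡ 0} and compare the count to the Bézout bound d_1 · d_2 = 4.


Common zeros: ∅; count = 0; Bézout bound = 4.

deg(f) = 2, deg(g) = 2, so Bézout bound = 4.
Scan x ∈ F_7. For each x, list the y ∈ F_7 with f(x, y) ≡ 0 and those with g(x, y) ≡ 0 (mod 7); the common zeros in that column are the intersection.
  x = 0: f ≡ 0 at y ∈ ∅; g ≡ 0 at y ∈ {0, 2}; common: ∅.
  x = 1: f ≡ 0 at y ∈ {2, 6}; g ≡ 0 at y ∈ ∅; common: ∅.
  x = 2: f ≡ 0 at y ∈ {1, 2}; g ≡ 0 at y ∈ {6}; common: ∅.
  x = 3: f ≡ 0 at y ∈ ∅; g ≡ 0 at y ∈ {5}; common: ∅.
  x = 4: f ≡ 0 at y ∈ {3, 4}; g ≡ 0 at y ∈ ∅; common: ∅.
  x = 5: f ≡ 0 at y ∈ {3, 6}; g ≡ 0 at y ∈ {2, 4}; common: ∅.
  x = 6: f ≡ 0 at y ∈ ∅; g ≡ 0 at y ∈ {5, 6}; common: ∅.
Collecting: common zeros = ∅, so the count is 0.
Comparison with the Bézout bound: 0 ≤ 4 = deg(f)·deg(g), as expected for curves with no common component (the affine F_7-count falls short of the bound because intersections may lie at infinity, over extension fields, or carry multiplicity).


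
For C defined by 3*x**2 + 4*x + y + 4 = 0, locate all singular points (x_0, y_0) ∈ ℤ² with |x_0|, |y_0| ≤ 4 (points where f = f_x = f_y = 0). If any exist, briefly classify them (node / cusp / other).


No singular points in the scanned grid; C is smooth there.

Compute partial derivatives:
  f_x = 6*x + 4.
  f_y = 1.
f_y = 1 is a nonzero constant, so f_y never vanishes: no point (x, y) can satisfy f = f_x = f_y = 0. In particular no (x, y) ∈ {−4, ..., 4}² is singular; the curve is smooth.


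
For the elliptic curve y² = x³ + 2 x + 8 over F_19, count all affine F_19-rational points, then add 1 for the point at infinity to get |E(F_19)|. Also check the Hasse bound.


Affine points = {(1, 7), (1, 12), (2, 1), (2, 18), (4, 2), (4, 17), (7, 2), (7, 17), (8, 2), (8, 17), (14, 5), (14, 14), (18, 9), (18, 10)}; affine count = 14; |E(F_19)| = 15.

Discriminant check: Δ ∝ 4a³ + 27b² = 4·2³ + 27·8² = 4·8 + 27·64 ≡ 12 (mod 19). Nonzero ⇒ E is nonsingular.
For each x ∈ F_19, compute rhs = x³ + 2·x + 8 mod 19, then count y ∈ F_19 with y² ≡ rhs.
  x = 0: rhs = 8, matching y values: none (0 points).
  x = 1: rhs = 11, matching y values: 7, 12 (2 points).
  x = 2: rhs = 1, matching y values: 1, 18 (2 points).
  x = 3: rhs = 3, matching y values: none (0 points).
  x = 4: rhs = 4, matching y values: 2, 17 (2 points).
  x = 5: rhs = 10, matching y values: none (0 points).
  x = 6: rhs = 8, matching y values: none (0 points).
  x = 7: rhs = 4, matching y values: 2, 17 (2 points).
  x = 8: rhs = 4, matching y values: 2, 17 (2 points).
  x = 9: rhs = 14, matching y values: none (0 points).
  x = 10: rhs = 2, matching y values: none (0 points).
  x = 11: rhs = 12, matching y values: none (0 points).
  x = 12: rhs = 12, matching y values: none (0 points).
  x = 13: rhs = 8, matching y values: none (0 points).
  x = 14: rhs = 6, matching y values: 5, 14 (2 points).
  x = 15: rhs = 12, matching y values: none (0 points).
  x = 16: rhs = 13, matching y values: none (0 points).
  x = 17: rhs = 15, matching y values: none (0 points).
  x = 18: rhs = 5, matching y values: 9, 10 (2 points).
Total affine count: 14.
Full point count |E(F_19)| = 14 + 1 = 15.
Hasse bound: |15 − (19+1)| = |-5| = 5 ≤ 2√19 ≈ 8.7178 ✓.
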